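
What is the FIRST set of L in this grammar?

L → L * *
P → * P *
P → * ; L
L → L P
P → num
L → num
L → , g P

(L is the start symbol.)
{ ',', 'num' }

To compute FIRST(L), examine every production with L on the left-hand side, reading each right-hand side left to right until a non-nullable symbol is reached.

From L → L * *:
  - L is the symbol being defined: contributes nothing new
    L is not nullable, so stop
From L → L P:
  - L is the symbol being defined: contributes nothing new
    L is not nullable, so stop
From L → num:
  - num is a terminal: add 'num' and stop
From L → , g P:
  - ',' is a terminal: add ',' and stop

Collecting: FIRST(L) = { ',', 'num' }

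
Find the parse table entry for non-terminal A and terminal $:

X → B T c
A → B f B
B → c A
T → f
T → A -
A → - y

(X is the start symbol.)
Empty (error entry)

To find M[A, $], we find productions for A where $ is in the predict set (PREDICT(N → α) = (FIRST(α) \ {ε}) ∪ (FOLLOW(N) if α ⇒* ε)).

Relevant sets:
  FIRST(B) = { 'c' }

A → B f B: PREDICT = { 'c' }
A → - y: PREDICT = { '-' }

M[A, $] is empty (no production applies)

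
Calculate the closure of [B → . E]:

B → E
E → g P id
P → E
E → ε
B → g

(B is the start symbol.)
To compute CLOSURE, for each item [A → α.Bβ] where B is a non-terminal, add [B → .γ] for all productions B → γ; repeat for the newly added items until nothing changes.

Start with: [B → . E]
  [B → . E] has the dot before E: add [E → . g P id], [E → .]
No further items can be added.

CLOSURE = { [B → . E], [E → . g P id], [E → .] }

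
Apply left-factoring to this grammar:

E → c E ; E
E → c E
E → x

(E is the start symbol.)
Left-factoring transforms A → αβ₁ | αβ₂ into A → αA' and A' → β₁ | β₂
(α is the longest common prefix among the alternatives). Repeat until
no nonterminal has two alternatives with a common prefix.

Round 1: E has alternatives sharing prefix 'c E'. Introduce E': E → c E E'
  Add: E' → ; E
  Add: E' → ε

No remaining common prefixes — done.

Resulting grammar:
E → c E E'
E' → ; E
E' → ε
E → x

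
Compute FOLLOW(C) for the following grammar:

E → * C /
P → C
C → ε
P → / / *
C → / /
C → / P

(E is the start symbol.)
{ '/' }

In E → * C /: C is followed by '/', add FIRST('/') \ {ε} = { '/' }
In P → C: C is at the end, add FOLLOW(P)

The FOLLOW sets referred to above (computed the same way, to a fixed point):
  FOLLOW(P) = { '/' }

Taking the union: FOLLOW(C) = { '/' }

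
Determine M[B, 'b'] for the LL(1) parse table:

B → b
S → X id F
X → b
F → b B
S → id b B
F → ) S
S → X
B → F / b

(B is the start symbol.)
B → b, B → F / b

To find M[B, 'b'], we find productions for B where 'b' is in the predict set (PREDICT(N → α) = (FIRST(α) \ {ε}) ∪ (FOLLOW(N) if α ⇒* ε)).

Relevant sets:
  FIRST(F) = { ')', 'b' }

B → b: PREDICT = { 'b' }
  'b' is in predict set, so this production goes in M[B, 'b']
B → F / b: PREDICT = { ')', 'b' }
  'b' is in predict set, so this production goes in M[B, 'b']

M[B, 'b'] = B → b, B → F / b  (a multiply-defined cell — the grammar is not LL(1))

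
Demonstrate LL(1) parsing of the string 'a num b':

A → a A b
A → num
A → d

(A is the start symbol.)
LL(1) parsing maintains a stack (initially the start symbol over $) and the input. At each step: if the stack top is a terminal, match it against the current input token; if it is a non-terminal N, replace it with the RHS of M[N, lookahead] (the unique production whose predict set contains the lookahead).

Stack is shown with the top on the left.

Stack    Input      Action
--------------------------
A $      a num b $  output A → a A b
a A b $  a num b $  match 'a'
A b $    num b $    output A → num
num b $  num b $    match 'num'
b $      b $        match 'b'
$        $          accept

The string is accepted.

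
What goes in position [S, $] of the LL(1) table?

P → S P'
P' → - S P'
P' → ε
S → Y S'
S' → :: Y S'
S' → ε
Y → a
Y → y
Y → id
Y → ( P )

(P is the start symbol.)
Empty (error entry)

To find M[S, $], we find productions for S where $ is in the predict set (PREDICT(N → α) = (FIRST(α) \ {ε}) ∪ (FOLLOW(N) if α ⇒* ε)).

Relevant sets:
  FIRST(Y) = { '(', 'a', 'id', 'y' }

S → Y S': PREDICT = { '(', 'a', 'id', 'y' }

M[S, $] is empty (no production applies)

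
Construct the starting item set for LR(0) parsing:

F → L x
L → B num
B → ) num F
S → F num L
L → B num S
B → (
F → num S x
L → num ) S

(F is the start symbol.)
{ [B → . (], [B → . ) num F], [F → . L x], [F → . num S x], [F' → . F], [L → . B num S], [L → . B num], [L → . num ) S] }

First, augment the grammar with F' → F
I₀ = CLOSURE({ [F' → . F] }):
  [F' → . F] has the dot before F: add [F → . L x], [F → . num S x]
  [F → . L x] has the dot before L: add [L → . B num], [L → . B num S], [L → . num ) S]
  [L → . B num] has the dot before B: add [B → . ) num F], [B → . (]
No further items can be added.

I₀ = { [B → . (], [B → . ) num F], [F → . L x], [F → . num S x], [F' → . F], [L → . B num S], [L → . B num], [L → . num ) S] }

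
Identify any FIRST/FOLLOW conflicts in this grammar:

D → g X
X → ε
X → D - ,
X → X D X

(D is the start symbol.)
Yes. X → D '-' ',' with FOLLOW(X) on { 'g' }; X → X D X with FOLLOW(X) on { 'g' }

A FIRST/FOLLOW conflict occurs when a non-terminal N has a nullable alternative N → β (β ⇒* ε) and another alternative N → α with FIRST(α) ∩ FOLLOW(N) ≠ ∅: on such a lookahead the parser cannot decide between expanding α and letting N vanish via β.

Nullable non-terminals: X.
FIRST sets used below: FIRST(D) = { 'g' }, FIRST(X) = { 'g', ε }

X: nullable alternative(s) X → ε; FOLLOW(X) = { $, '-', 'g' }
  X → ε: FIRST \ {ε} = { } — this is the only nullable alternative, skip
  X → D - ,: FIRST \ {ε} = { 'g' } — overlaps FOLLOW(X) on { 'g' }: CONFLICT
  X → X D X: FIRST \ {ε} = { 'g' } — overlaps FOLLOW(X) on { 'g' }: CONFLICT

D has no nullable alternative, so no FIRST/FOLLOW check is needed there.

So the grammar has 2 FIRST/FOLLOW conflicts (marked CONFLICT above).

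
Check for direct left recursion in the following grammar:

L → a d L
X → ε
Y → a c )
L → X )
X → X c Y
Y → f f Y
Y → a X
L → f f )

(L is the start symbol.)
Yes, X is left-recursive

L → a d L: starts with a
X → ε: starts with ε
Y → a c ): starts with a
L → X ): starts with X
X → X c Y: LEFT RECURSIVE (starts with X)
Y → f f Y: starts with f
Y → a X: starts with a
L → f f ): starts with f

The grammar has direct left recursion on: X.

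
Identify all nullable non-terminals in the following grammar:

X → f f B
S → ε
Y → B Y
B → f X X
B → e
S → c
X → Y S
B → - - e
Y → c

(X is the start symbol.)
{ 'S' }

ε-productions: S → ε
So S is immediately nullable.
No further non-terminal can be added: every production for the remaining non-terminals contains a terminal or a non-nullable non-terminal.
Nullable = { 'S' }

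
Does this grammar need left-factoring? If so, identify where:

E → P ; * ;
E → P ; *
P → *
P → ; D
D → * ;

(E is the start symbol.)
Yes, E has productions with common prefix 'P ; *'

Left-factoring is needed when two productions for the same non-terminal
share a common prefix on the right-hand side.

Productions for E:
  E → P ; * ;
  E → P ; *
Productions for P:
  P → *
  P → ; D

Found common prefix 'P ; *' in productions for E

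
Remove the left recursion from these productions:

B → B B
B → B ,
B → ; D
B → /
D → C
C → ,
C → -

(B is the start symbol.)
B → ; D B'
B → / B'
B' → B B'
B' → , B'
B' → ε
D → C
C → ,
C → -

B is directly left-recursive. The standard transformation for
  A → A α₁ | ... | A α_m | β₁ | ... | β_n
is
  A  → β₁ A' | ... | β_n A'
  A' → α₁ A' | ... | α_m A' | ε

B → ; D becomes B → ; D B'
B → / becomes B → / B'
B → B B becomes B' → B B'
B → B , becomes B' → , B'
Add B' → ε

Productions for other non-terminals are unchanged:
  D → C
  C → ,
  C → -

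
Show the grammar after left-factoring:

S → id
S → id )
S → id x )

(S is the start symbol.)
Left-factoring transforms A → αβ₁ | αβ₂ into A → αA' and A' → β₁ | β₂
(α is the longest common prefix among the alternatives). Repeat until
no nonterminal has two alternatives with a common prefix.

Round 1: S has alternatives sharing prefix 'id'. Introduce S': S → id S'
  Add: S' → ε
  Add: S' → )
  Add: S' → x )

No remaining common prefixes — done.

Resulting grammar:
S → id S'
S' → ε
S' → )
S' → x )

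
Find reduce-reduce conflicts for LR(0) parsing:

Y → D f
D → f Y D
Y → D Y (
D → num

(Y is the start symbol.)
No reduce-reduce conflicts

A reduce-reduce conflict occurs when an LR(0) state has two complete items [A → α .] and [B → β .] — both call for a reduction, and with no lookahead the parser cannot choose between them.

Augment with Y' → Y and build the canonical LR(0) collection (I0 = CLOSURE({[Y' → . Y]}), then GOTO on every symbol after a dot until no new states appear). It has 10 states:
  I0: { [D → . f Y D], [D → . num], [Y → . D Y (], [Y → . D f], [Y' → . Y] }  — shift
  I1: { [D → . f Y D], [D → . num], [Y → . D Y (], [Y → . D f], [Y → D . Y (], [Y → D . f] }  — shift
  I2: { [Y' → Y .] }  — accept
  I3: { [D → . f Y D], [D → . num], [D → f . Y D], [Y → . D Y (], [Y → . D f] }  — shift
  I4: { [D → num .] }  — reduce
  I5: { [D → . f Y D], [D → . num], [D → f Y . D] }  — shift
  I6: { [D → f Y D .] }  — reduce
  I7: { [Y → D Y . (] }  — shift
  I8: { [D → . f Y D], [D → . num], [D → f . Y D], [Y → . D Y (], [Y → . D f], [Y → D f .] }  — shift, reduce
  I9: { [Y → D Y ( .] }  — reduce

No state contains more than one complete item.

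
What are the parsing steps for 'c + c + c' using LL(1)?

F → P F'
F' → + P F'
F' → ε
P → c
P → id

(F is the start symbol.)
Stack is shown with the top on the left.

Stack     Input        Action
-----------------------------
F $       c + c + c $  output F → P F'
P F' $    c + c + c $  output P → c
c F' $    c + c + c $  match 'c'
F' $      + c + c $    output F' → + P F'
+ P F' $  + c + c $    match '+'
P F' $    c + c $      output P → c
c F' $    c + c $      match 'c'
F' $      + c $        output F' → + P F'
+ P F' $  + c $        match '+'
P F' $    c $          output P → c
c F' $    c $          match 'c'
F' $      $            output F' → ε
$         $            accept

The string is accepted.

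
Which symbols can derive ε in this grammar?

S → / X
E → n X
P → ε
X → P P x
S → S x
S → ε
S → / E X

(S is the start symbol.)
A non-terminal is nullable if it can derive ε (the empty string): either it has an ε-production, or it has a production whose right-hand side consists entirely of nullable non-terminals.

ε-productions: P → ε, S → ε
So P, S are immediately nullable.
No further non-terminal can be added: every production for the remaining non-terminals contains a terminal or a non-nullable non-terminal.
Nullable = { 'P', 'S' }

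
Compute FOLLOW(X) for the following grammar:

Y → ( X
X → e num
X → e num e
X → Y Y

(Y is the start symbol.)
{ $, '(' }

To compute FOLLOW(X), find every occurrence of X on a right-hand side N → α X β: add FIRST(β) \ {ε}, and if β is empty or nullable also add FOLLOW(N). Iterate to a fixed point.

In Y → ( X: X is at the end, add FOLLOW(Y)

The FOLLOW sets referred to above (computed the same way, to a fixed point):
  FOLLOW(Y) = { $, '(' }

Taking the union: FOLLOW(X) = { $, '(' }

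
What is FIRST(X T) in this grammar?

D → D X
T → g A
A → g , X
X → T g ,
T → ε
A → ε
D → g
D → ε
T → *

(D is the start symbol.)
{ '*', 'g' }

FIRST sets of the non-terminals involved (from the grammar, by fixed-point iteration):
  FIRST(X) = { '*', 'g' }

To compute FIRST(X T), process the symbols left to right:
Symbol X is a non-terminal. Add FIRST(X) \ {ε} = { '*', 'g' }
X is not nullable (ε ∉ FIRST(X)), so stop here.
FIRST(X T) = { '*', 'g' }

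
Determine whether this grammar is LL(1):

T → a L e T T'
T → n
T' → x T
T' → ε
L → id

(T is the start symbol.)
No. Predict set conflict for T': { 'x' }

A grammar is LL(1) if for each non-terminal N with multiple productions, the predict sets of those productions are pairwise disjoint, where PREDICT(N → α) = (FIRST(α) \ {ε}) ∪ (FOLLOW(N) if α ⇒* ε).

Relevant sets:
  FOLLOW(T') = { $, 'x' }

For T:
  PREDICT(T → a L e T T') = { 'a' }
  PREDICT(T → n) = { 'n' }
For T':
  PREDICT(T' → x T) = { 'x' }
  PREDICT(T' → ε) = { $, 'x' }
L has a single production, so nothing to check there.

Conflict found: Predict set conflict for T': { 'x' }
The grammar is NOT LL(1).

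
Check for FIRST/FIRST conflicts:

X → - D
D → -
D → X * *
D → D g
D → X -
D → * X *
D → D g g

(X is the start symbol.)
Yes. D → '-' / D → X '*' '*' on { '-' }; D → '-' / D → D g on { '-' }; D → '-' / D → X '-' on { '-' }; D → '-' / D → D g g on { '-' }; D → X '*' '*' / D → D g on { '-' }; D → X '*' '*' / D → X '-' on { '-' }; D → X '*' '*' / D → D g g on { '-' }; D → D g / D → X '-' on { '-' }; D → D g / D → '*' X '*' on { '*' }; D → D g / D → D g g on { '*', '-' }; D → X '-' / D → D g g on { '-' }; D → '*' X '*' / D → D g g on { '*' }

FIRST sets of the non-terminals at (or reachable through a nullable prefix from) the front of some alternative:
  FIRST(X) = { '-' }
  FIRST(D) = { '*', '-' }

Productions for D:
  D → -: FIRST = { '-' }
  D → X * *: FIRST = { '-' }
  D → D g: FIRST = { '*', '-' }
  D → X -: FIRST = { '-' }
  D → * X *: FIRST = { '*' }
  D → D g g: FIRST = { '*', '-' }
X has only one production, so no FIRST/FIRST conflict is possible there.

Conflict for D: D → - and D → X * *
  Overlap: { '-' }
Conflict for D: D → - and D → D g
  Overlap: { '-' }
Conflict for D: D → - and D → X -
  Overlap: { '-' }
Conflict for D: D → - and D → D g g
  Overlap: { '-' }
Conflict for D: D → X * * and D → D g
  Overlap: { '-' }
Conflict for D: D → X * * and D → X -
  Overlap: { '-' }
Conflict for D: D → X * * and D → D g g
  Overlap: { '-' }
Conflict for D: D → D g and D → X -
  Overlap: { '-' }
Conflict for D: D → D g and D → * X *
  Overlap: { '*' }
Conflict for D: D → D g and D → D g g
  Overlap: { '*', '-' }
Conflict for D: D → X - and D → D g g
  Overlap: { '-' }
Conflict for D: D → * X * and D → D g g
  Overlap: { '*' }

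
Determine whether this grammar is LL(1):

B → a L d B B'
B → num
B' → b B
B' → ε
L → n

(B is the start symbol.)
Relevant sets:
  FOLLOW(B') = { $, 'b' }

For B:
  PREDICT(B → a L d B B') = { 'a' }
  PREDICT(B → num) = { 'num' }
For B':
  PREDICT(B' → b B) = { 'b' }
  PREDICT(B' → ε) = { $, 'b' }
L has a single production, so nothing to check there.

Conflict found: Predict set conflict for B': { 'b' }
The grammar is NOT LL(1).

Answer: No. Predict set conflict for B': { 'b' }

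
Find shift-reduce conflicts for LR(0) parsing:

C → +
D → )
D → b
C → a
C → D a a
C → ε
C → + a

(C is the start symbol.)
Yes — I0: [C → .] vs [C → . +]; I2: [C → + .] vs [C → + . a]

Augment with C' → C and build the canonical LR(0) collection (I0 = CLOSURE({[C' → . C]}), then GOTO on every symbol after a dot until no new states appear). It has 10 states:
  I0: { [C → . + a], [C → . +], [C → . D a a], [C → . a], [C → .], [C' → . C], [D → . )], [D → . b] }  — shift, reduce
  I1: { [D → ) .] }  — reduce
  I2: { [C → + . a], [C → + .] }  — shift, reduce
  I3: { [C' → C .] }  — accept
  I4: { [C → D . a a] }  — shift
  I5: { [C → a .] }  — reduce
  I6: { [D → b .] }  — reduce
  I7: { [C → D a . a] }  — shift
  I8: { [C → D a a .] }  — reduce
  I9: { [C → + a .] }  — reduce

I0 contains reduce item [C → .] and shift items [C → . +], [C → . + a], [C → . a], [D → . )], [D → . b] — shift-reduce conflict.
I2 contains reduce item [C → + .] and shift item [C → + . a] — shift-reduce conflict.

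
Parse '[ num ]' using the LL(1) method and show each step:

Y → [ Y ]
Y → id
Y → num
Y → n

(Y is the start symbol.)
LL(1) parsing maintains a stack (initially the start symbol over $) and the input. At each step: if the stack top is a terminal, match it against the current input token; if it is a non-terminal N, replace it with the RHS of M[N, lookahead] (the unique production whose predict set contains the lookahead).

Stack is shown with the top on the left.

Stack    Input      Action
--------------------------
Y $      [ num ] $  output Y → [ Y ]
[ Y ] $  [ num ] $  match '['
Y ] $    num ] $    output Y → num
num ] $  num ] $    match 'num'
] $      ] $        match ']'
$        $          accept

The string is accepted.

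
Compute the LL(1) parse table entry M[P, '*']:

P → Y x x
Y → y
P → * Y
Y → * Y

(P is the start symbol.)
To find M[P, '*'], we find productions for P where '*' is in the predict set (PREDICT(N → α) = (FIRST(α) \ {ε}) ∪ (FOLLOW(N) if α ⇒* ε)).

Relevant sets:
  FIRST(Y) = { '*', 'y' }

P → Y x x: PREDICT = { '*', 'y' }
  '*' is in predict set, so this production goes in M[P, '*']
P → * Y: PREDICT = { '*' }
  '*' is in predict set, so this production goes in M[P, '*']

M[P, '*'] = P → Y x x, P → * Y  (a multiply-defined cell — the grammar is not LL(1))

Answer: P → Y x x, P → * Y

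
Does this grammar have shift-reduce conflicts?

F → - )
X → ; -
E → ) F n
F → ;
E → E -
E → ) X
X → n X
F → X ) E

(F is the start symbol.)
Yes — I2: [F → ; .] vs [X → ; . -]; I11: [F → X ) E .] vs [E → E . -]; I14: [E → ) X .] vs [F → X . ) E]

Augment with F' → F and build the canonical LR(0) collection (I0 = CLOSURE({[F' → . F]}), then GOTO on every symbol after a dot until no new states appear). It has 17 states:
  I0: { [F → . - )], [F → . ;], [F → . X ) E], [F' → . F], [X → . ; -], [X → . n X] }  — shift
  I1: { [F → - . )] }  — shift
  I2: { [F → ; .], [X → ; . -] }  — shift, reduce
  I3: { [F' → F .] }  — accept
  I4: { [F → X . ) E] }  — shift
  I5: { [X → . ; -], [X → . n X], [X → n . X] }  — shift
  I6: { [X → ; . -] }  — shift
  I7: { [X → n X .] }  — reduce
  I8: { [X → ; - .] }  — reduce
  I9: { [E → . ) F n], [E → . ) X], [E → . E -], [F → X ) . E] }  — shift
  I10: { [E → ) . F n], [E → ) . X], [F → . - )], [F → . ;], [F → . X ) E], [X → . ; -], [X → . n X] }  — shift
  I11: { [E → E . -], [F → X ) E .] }  — shift, reduce
  I12: { [E → E - .] }  — reduce
  I13: { [E → ) F . n] }  — shift
  I14: { [E → ) X .], [F → X . ) E] }  — shift, reduce
  I15: { [E → ) F n .] }  — reduce
  I16: { [F → - ) .] }  — reduce

I2 contains reduce item [F → ; .] and shift item [X → ; . -] — shift-reduce conflict.
I11 contains reduce item [F → X ) E .] and shift item [E → E . -] — shift-reduce conflict.
I14 contains reduce item [E → ) X .] and shift item [F → X . ) E] — shift-reduce conflict.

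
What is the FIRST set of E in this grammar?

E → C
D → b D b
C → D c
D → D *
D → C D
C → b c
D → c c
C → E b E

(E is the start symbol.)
To compute FIRST(E), examine every production with E on the left-hand side, reading each right-hand side left to right until a non-nullable symbol is reached.

FIRST sets of the other non-terminals involved (by the same procedure, iterated to a fixed point):
  FIRST(C) = { 'b', 'c' }

From E → C:
  - C is a non-terminal: add FIRST(C) \ {ε} = { 'b', 'c' }
    C is not nullable, so stop

Collecting: FIRST(E) = { 'b', 'c' }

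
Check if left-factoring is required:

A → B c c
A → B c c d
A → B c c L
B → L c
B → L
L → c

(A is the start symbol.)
Left-factoring is needed when two productions for the same non-terminal
share a common prefix on the right-hand side.

Productions for A:
  A → B c c
  A → B c c d
  A → B c c L
Productions for B:
  B → L c
  B → L

Found common prefix 'B c c' in productions for A
Found common prefix 'L' in productions for B

Answer: Yes, A has productions with common prefix 'B c c'; B has productions with common prefix 'L'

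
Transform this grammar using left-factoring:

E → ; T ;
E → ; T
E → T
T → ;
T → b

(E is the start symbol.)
Left-factoring transforms A → αβ₁ | αβ₂ into A → αA' and A' → β₁ | β₂
(α is the longest common prefix among the alternatives). Repeat until
no nonterminal has two alternatives with a common prefix.

Round 1: E has alternatives sharing prefix '; T'. Introduce E': E → ; T E'
  Add: E' → ;
  Add: E' → ε

No remaining common prefixes — done.

Resulting grammar:
E → ; T E'
E' → ;
E' → ε
E → T
T → ;
T → b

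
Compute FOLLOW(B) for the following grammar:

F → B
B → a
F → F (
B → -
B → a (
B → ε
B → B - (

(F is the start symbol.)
To compute FOLLOW(B), find every occurrence of B on a right-hand side N → α B β: add FIRST(β) \ {ε}, and if β is empty or nullable also add FOLLOW(N). Iterate to a fixed point.

In F → B: B is at the end, add FOLLOW(F)
In B → B - (: B is followed by '-' '(', add FIRST('-' '(') \ {ε} = { '-' }

The FOLLOW sets referred to above (computed the same way, to a fixed point):
  FOLLOW(F) = { $, '(' }

Taking the union: FOLLOW(B) = { $, '(', '-' }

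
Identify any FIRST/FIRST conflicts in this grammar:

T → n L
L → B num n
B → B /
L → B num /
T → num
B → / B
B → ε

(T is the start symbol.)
FIRST sets of the non-terminals at (or reachable through a nullable prefix from) the front of some alternative:
  FIRST(B) = { '/', ε }

Productions for T:
  T → n L: FIRST = { 'n' }
  T → num: FIRST = { 'num' }
Productions for L:
  L → B num n: FIRST = { '/', 'num' }
  L → B num /: FIRST = { '/', 'num' }
Productions for B:
  B → B /: FIRST = { '/' }
  B → / B: FIRST = { '/' }
  B → ε: FIRST = { ε }

Conflict for L: L → B num n and L → B num /
  Overlap: { '/', 'num' }
Conflict for B: B → B / and B → / B
  Overlap: { '/' }

Answer: Yes. L → B num n / L → B num '/' on { '/', 'num' }; B → B '/' / B → '/' B on { '/' }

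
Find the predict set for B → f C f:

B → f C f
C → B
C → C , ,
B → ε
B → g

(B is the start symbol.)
{ 'f' }

PREDICT(B → f C f) = (FIRST(RHS) \ {ε}) ∪ (FOLLOW(B) if ε ∈ FIRST(RHS), i.e. RHS ⇒* ε)
FIRST(f C f) = { 'f' }
ε ∉ FIRST(f C f), so FOLLOW(B) is not added.
PREDICT(B → f C f) = { 'f' }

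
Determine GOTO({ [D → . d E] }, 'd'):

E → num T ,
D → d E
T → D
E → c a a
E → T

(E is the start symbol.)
GOTO(I, 'd') = CLOSURE({ [A → αX.β] : [A → α.Xβ] ∈ I, X = 'd' })

Items with dot before 'd', with the dot advanced:
  [D → . d E] → [D → d . E]
Closure of the advanced items:
  [D → d . E] has the dot before E: add [E → . num T ,], [E → . c a a], [E → . T]
  [E → . T] has the dot before T: add [T → . D]
  [T → . D] has the dot before D: add [D → . d E]

GOTO = { [D → . d E], [D → d . E], [E → . T], [E → . c a a], [E → . num T ,], [T → . D] }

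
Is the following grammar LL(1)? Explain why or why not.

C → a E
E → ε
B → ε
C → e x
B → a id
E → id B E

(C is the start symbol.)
A grammar is LL(1) if for each non-terminal N with multiple productions, the predict sets of those productions are pairwise disjoint, where PREDICT(N → α) = (FIRST(α) \ {ε}) ∪ (FOLLOW(N) if α ⇒* ε).

Relevant sets:
  FOLLOW(E) = { $ }
  FOLLOW(B) = { $, 'id' }

For C:
  PREDICT(C → a E) = { 'a' }
  PREDICT(C → e x) = { 'e' }
For E:
  PREDICT(E → ε) = { $ }
  PREDICT(E → id B E) = { 'id' }
For B:
  PREDICT(B → ε) = { $, 'id' }
  PREDICT(B → a id) = { 'a' }

All predict sets are disjoint. The grammar IS LL(1).

Answer: Yes, the grammar is LL(1).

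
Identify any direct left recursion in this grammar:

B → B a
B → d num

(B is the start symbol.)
Yes, B is left-recursive

Direct left recursion occurs when N → N α for some non-terminal N (the right-hand side begins with the left-hand side itself).

B → B a: LEFT RECURSIVE (starts with B)
B → d num: starts with d

The grammar has direct left recursion on: B.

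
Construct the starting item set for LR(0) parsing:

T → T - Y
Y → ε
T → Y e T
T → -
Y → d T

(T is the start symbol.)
First, augment the grammar with T' → T
I₀ = CLOSURE({ [T' → . T] }):
  [T' → . T] has the dot before T: add [T → . T - Y], [T → . Y e T], [T → . -]
  [T → . Y e T] has the dot before Y: add [Y → .], [Y → . d T]
No further items can be added.

I₀ = { [T → . -], [T → . T - Y], [T → . Y e T], [T' → . T], [Y → . d T], [Y → .] }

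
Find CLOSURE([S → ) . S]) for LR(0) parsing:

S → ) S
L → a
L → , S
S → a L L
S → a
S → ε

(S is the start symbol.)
To compute CLOSURE, for each item [A → α.Bβ] where B is a non-terminal, add [B → .γ] for all productions B → γ; repeat for the newly added items until nothing changes.

Start with: [S → ) . S]
  [S → ) . S] has the dot before S: add [S → . ) S], [S → . a L L], [S → . a], [S → .]
No further items can be added.

CLOSURE = { [S → ) . S], [S → . ) S], [S → . a L L], [S → . a], [S → .] }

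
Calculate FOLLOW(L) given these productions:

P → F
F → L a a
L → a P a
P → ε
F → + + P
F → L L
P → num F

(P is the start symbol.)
In F → L a a: L is followed by a a, add FIRST(a a) \ {ε} = { 'a' }
In F → L L: L is followed by L, add FIRST(L) \ {ε} = { 'a' }
In F → L L: L is at the end, add FOLLOW(F)

The FOLLOW sets referred to above (computed the same way, to a fixed point):
  FOLLOW(F) = { $, 'a' }

Taking the union: FOLLOW(L) = { $, 'a' }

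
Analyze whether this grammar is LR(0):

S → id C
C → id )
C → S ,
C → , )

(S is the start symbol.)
Yes, the grammar is LR(0)

Augment with S' → S and build the canonical LR(0) collection (I0 = CLOSURE({[S' → . S]}), then GOTO on every symbol after a dot until no new states appear). It has 10 states:
  I0: { [S → . id C], [S' → . S] }  — shift
  I1: { [S' → S .] }  — accept
  I2: { [C → . , )], [C → . S ,], [C → . id )], [S → . id C], [S → id . C] }  — shift
  I3: { [C → , . )] }  — shift
  I4: { [S → id C .] }  — reduce
  I5: { [C → S . ,] }  — shift
  I6: { [C → . , )], [C → . S ,], [C → . id )], [C → id . )], [S → . id C], [S → id . C] }  — shift
  I7: { [C → id ) .] }  — reduce
  I8: { [C → S , .] }  — reduce
  I9: { [C → , ) .] }  — reduce

Every state is either a pure shift/goto state or contains exactly one complete item and nothing to shift — no conflicts. The grammar is LR(0).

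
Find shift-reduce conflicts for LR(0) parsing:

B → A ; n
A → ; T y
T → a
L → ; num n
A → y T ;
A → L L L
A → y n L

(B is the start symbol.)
No shift-reduce conflicts

A shift-reduce conflict occurs when an LR(0) state has both:
  - a complete (reduce) item [A → α .] (dot at the end), and
  - a shift item [B → β . c γ] (dot before a terminal).

Augment with B' → B and build the canonical LR(0) collection (I0 = CLOSURE({[B' → . B]}), then GOTO on every symbol after a dot until no new states appear). It has 20 states:
  I0: { [A → . ; T y], [A → . L L L], [A → . y T ;], [A → . y n L], [B → . A ; n], [B' → . B], [L → . ; num n] }  — shift
  I1: { [A → ; . T y], [L → ; . num n], [T → . a] }  — shift
  I2: { [B → A . ; n] }  — shift
  I3: { [B' → B .] }  — accept
  I4: { [A → L . L L], [L → . ; num n] }  — shift
  I5: { [A → y . T ;], [A → y . n L], [T → . a] }  — shift
  I6: { [A → y T . ;] }  — shift
  I7: { [T → a .] }  — reduce
  I8: { [A → y n . L], [L → . ; num n] }  — shift
  I9: { [L → ; . num n] }  — shift
  I10: { [A → y n L .] }  — reduce
  I11: { [L → ; num . n] }  — shift
  I12: { [L → ; num n .] }  — reduce
  I13: { [A → y T ; .] }  — reduce
  I14: { [A → L L . L], [L → . ; num n] }  — shift
  I15: { [A → L L L .] }  — reduce
  I16: { [B → A ; . n] }  — shift
  I17: { [B → A ; n .] }  — reduce
  I18: { [A → ; T . y] }  — shift
  I19: { [A → ; T y .] }  — reduce

No state contains both a complete item and a shift item.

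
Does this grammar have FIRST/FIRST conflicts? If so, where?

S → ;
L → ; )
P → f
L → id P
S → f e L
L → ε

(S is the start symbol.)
No FIRST/FIRST conflicts.

A FIRST/FIRST conflict occurs when two productions N → α and N → β for the same non-terminal have FIRST(α) ∩ FIRST(β) ≠ ∅ (with ε ∈ FIRST of a nullable right-hand side, so two nullable alternatives also conflict).

Productions for S:
  S → ;: FIRST = { ';' }
  S → f e L: FIRST = { 'f' }
Productions for L:
  L → ; ): FIRST = { ';' }
  L → id P: FIRST = { 'id' }
  L → ε: FIRST = { ε }
P has only one production, so no FIRST/FIRST conflict is possible there.

All alternatives of each non-terminal have pairwise disjoint FIRST sets.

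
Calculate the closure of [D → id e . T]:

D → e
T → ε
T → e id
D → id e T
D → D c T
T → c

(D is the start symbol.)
{ [D → id e . T], [T → . c], [T → . e id], [T → .] }

To compute CLOSURE, for each item [A → α.Bβ] where B is a non-terminal, add [B → .γ] for all productions B → γ; repeat for the newly added items until nothing changes.

Start with: [D → id e . T]
  [D → id e . T] has the dot before T: add [T → .], [T → . e id], [T → . c]
No further items can be added.

CLOSURE = { [D → id e . T], [T → . c], [T → . e id], [T → .] }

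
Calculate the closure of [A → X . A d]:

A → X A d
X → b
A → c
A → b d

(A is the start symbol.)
{ [A → . X A d], [A → . b d], [A → . c], [A → X . A d], [X → . b] }

To compute CLOSURE, for each item [A → α.Bβ] where B is a non-terminal, add [B → .γ] for all productions B → γ; repeat for the newly added items until nothing changes.

Start with: [A → X . A d]
  [A → X . A d] has the dot before A: add [A → . X A d], [A → . c], [A → . b d]
  [A → . X A d] has the dot before X: add [X → . b]
No further items can be added.

CLOSURE = { [A → . X A d], [A → . b d], [A → . c], [A → X . A d], [X → . b] }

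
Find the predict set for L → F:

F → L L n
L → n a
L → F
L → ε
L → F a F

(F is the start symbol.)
PREDICT(L → F) = (FIRST(RHS) \ {ε}) ∪ (FOLLOW(L) if ε ∈ FIRST(RHS), i.e. RHS ⇒* ε)
FIRST(F) = { 'n' }
FIRST(F) = { 'n' }
ε ∉ FIRST(F), so FOLLOW(L) is not added.
PREDICT(L → F) = { 'n' }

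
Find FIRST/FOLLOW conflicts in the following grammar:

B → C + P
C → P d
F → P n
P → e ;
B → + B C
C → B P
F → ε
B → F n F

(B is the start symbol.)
A FIRST/FOLLOW conflict occurs when a non-terminal N has a nullable alternative N → β (β ⇒* ε) and another alternative N → α with FIRST(α) ∩ FOLLOW(N) ≠ ∅: on such a lookahead the parser cannot decide between expanding α and letting N vanish via β.

Nullable non-terminals: F.
FIRST sets used below: FIRST(P) = { 'e' }

F: nullable alternative(s) F → ε; FOLLOW(F) = { $, '+', 'e', 'n' }
  F → P n: FIRST \ {ε} = { 'e' } — overlaps FOLLOW(F) on { 'e' }: CONFLICT
  F → ε: FIRST \ {ε} = { } — this is the only nullable alternative, skip

B, C, P have no nullable alternative, so no FIRST/FOLLOW check is needed there.

So the grammar has 1 FIRST/FOLLOW conflict (marked CONFLICT above).

Answer: Yes. F → P n with FOLLOW(F) on { 'e' }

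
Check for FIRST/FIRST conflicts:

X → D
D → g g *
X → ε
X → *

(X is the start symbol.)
FIRST sets of the non-terminals at (or reachable through a nullable prefix from) the front of some alternative:
  FIRST(D) = { 'g' }

Productions for X:
  X → D: FIRST = { 'g' }
  X → ε: FIRST = { ε }
  X → *: FIRST = { '*' }
D has only one production, so no FIRST/FIRST conflict is possible there.

All alternatives of each non-terminal have pairwise disjoint FIRST sets.

Answer: No FIRST/FIRST conflicts.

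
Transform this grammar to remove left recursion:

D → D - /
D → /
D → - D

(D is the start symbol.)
D is directly left-recursive. The standard transformation for
  A → A α₁ | ... | A α_m | β₁ | ... | β_n
is
  A  → β₁ A' | ... | β_n A'
  A' → α₁ A' | ... | α_m A' | ε

D → / becomes D → / D'
D → - D becomes D → - D D'
D → D - / becomes D' → - / D'
Add D' → ε

Resulting grammar:
D → / D'
D → - D D'
D' → - / D'
D' → ε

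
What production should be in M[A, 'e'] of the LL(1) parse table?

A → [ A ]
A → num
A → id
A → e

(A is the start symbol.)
To find M[A, 'e'], we find productions for A where 'e' is in the predict set (PREDICT(N → α) = (FIRST(α) \ {ε}) ∪ (FOLLOW(N) if α ⇒* ε)).

A → [ A ]: PREDICT = { '[' }
A → num: PREDICT = { 'num' }
A → id: PREDICT = { 'id' }
A → e: PREDICT = { 'e' }
  'e' is in predict set, so this production goes in M[A, 'e']

M[A, 'e'] = A → e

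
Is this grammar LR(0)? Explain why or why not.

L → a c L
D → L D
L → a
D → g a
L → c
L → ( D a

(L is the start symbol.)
A grammar is LR(0) if no state in the canonical LR(0) collection has:
  - both a shift item (dot before a terminal) and a complete item (shift-reduce conflict), or
  - two or more complete items (reduce-reduce conflict; the accept item [L' → L .] counts as a complete item here).

Augment with L' → L and build the canonical LR(0) collection (I0 = CLOSURE({[L' → . L]}), then GOTO on every symbol after a dot until no new states appear). It has 13 states:
  I0: { [L → . ( D a], [L → . a c L], [L → . a], [L → . c], [L' → . L] }  — shift
  I1: { [D → . L D], [D → . g a], [L → ( . D a], [L → . ( D a], [L → . a c L], [L → . a], [L → . c] }  — shift
  I2: { [L' → L .] }  — accept
  I3: { [L → a . c L], [L → a .] }  — shift, reduce
  I4: { [L → c .] }  — reduce
  I5: { [L → . ( D a], [L → . a c L], [L → . a], [L → . c], [L → a c . L] }  — shift
  I6: { [L → a c L .] }  — reduce
  I7: { [L → ( D . a] }  — shift
  I8: { [D → . L D], [D → . g a], [D → L . D], [L → . ( D a], [L → . a c L], [L → . a], [L → . c] }  — shift
  I9: { [D → g . a] }  — shift
  I10: { [D → g a .] }  — reduce
  I11: { [D → L D .] }  — reduce
  I12: { [L → ( D a .] }  — reduce

Conflict in state I3:
  Shift-reduce conflict between [L → a .] and [L → a . c L]
So the grammar is NOT LR(0).

Answer: No. Shift-reduce conflict between [L → a .] and [L → a . c L]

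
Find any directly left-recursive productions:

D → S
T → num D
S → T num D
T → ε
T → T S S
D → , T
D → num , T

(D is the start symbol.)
Yes, T is left-recursive

D → S: starts with S
T → num D: starts with num
S → T num D: starts with T
T → ε: starts with ε
T → T S S: LEFT RECURSIVE (starts with T)
D → , T: starts with ','
D → num , T: starts with num

The grammar has direct left recursion on: T.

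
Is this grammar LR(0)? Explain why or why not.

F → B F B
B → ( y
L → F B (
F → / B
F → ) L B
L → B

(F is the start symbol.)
No. Shift-reduce conflict between [L → B .] and [B → . ( y]

A grammar is LR(0) if no state in the canonical LR(0) collection has:
  - both a shift item (dot before a terminal) and a complete item (shift-reduce conflict), or
  - two or more complete items (reduce-reduce conflict; the accept item [F' → F .] counts as a complete item here).

Augment with F' → F and build the canonical LR(0) collection (I0 = CLOSURE({[F' → . F]}), then GOTO on every symbol after a dot until no new states appear). It has 16 states:
  I0: { [B → . ( y], [F → . ) L B], [F → . / B], [F → . B F B], [F' → . F] }  — shift
  I1: { [B → ( . y] }  — shift
  I2: { [B → . ( y], [F → ) . L B], [F → . ) L B], [F → . / B], [F → . B F B], [L → . B], [L → . F B (] }  — shift
  I3: { [B → . ( y], [F → / . B] }  — shift
  I4: { [B → . ( y], [F → . ) L B], [F → . / B], [F → . B F B], [F → B . F B] }  — shift
  I5: { [F' → F .] }  — accept
  I6: { [B → . ( y], [F → B F . B] }  — shift
  I7: { [F → B F B .] }  — reduce
  I8: { [F → / B .] }  — reduce
  I9: { [B → . ( y], [F → . ) L B], [F → . / B], [F → . B F B], [F → B . F B], [L → B .] }  — shift, reduce
  I10: { [B → . ( y], [L → F . B (] }  — shift
  I11: { [B → . ( y], [F → ) L . B] }  — shift
  I12: { [F → ) L B .] }  — reduce
  I13: { [L → F B . (] }  — shift
  I14: { [L → F B ( .] }  — reduce
  I15: { [B → ( y .] }  — reduce

Conflict in state I9:
  Shift-reduce conflict between [L → B .] and [B → . ( y]
So the grammar is NOT LR(0).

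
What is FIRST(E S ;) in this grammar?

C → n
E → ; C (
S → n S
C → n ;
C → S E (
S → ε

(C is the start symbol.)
{ ';' }

FIRST sets of the non-terminals involved (from the grammar, by fixed-point iteration):
  FIRST(E) = { ';' }

To compute FIRST(E S ;), process the symbols left to right:
Symbol E is a non-terminal. Add FIRST(E) \ {ε} = { ';' }
E is not nullable (ε ∉ FIRST(E)), so stop here.
FIRST(E S ;) = { ';' }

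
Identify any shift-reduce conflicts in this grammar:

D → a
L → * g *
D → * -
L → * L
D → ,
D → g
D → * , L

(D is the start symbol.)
Augment with D' → D and build the canonical LR(0) collection (I0 = CLOSURE({[D' → . D]}), then GOTO on every symbol after a dot until no new states appear). It has 13 states:
  I0: { [D → . * , L], [D → . * -], [D → . ,], [D → . a], [D → . g], [D' → . D] }  — shift
  I1: { [D → * . , L], [D → * . -] }  — shift
  I2: { [D → , .] }  — reduce
  I3: { [D' → D .] }  — accept
  I4: { [D → a .] }  — reduce
  I5: { [D → g .] }  — reduce
  I6: { [D → * , . L], [L → . * L], [L → . * g *] }  — shift
  I7: { [D → * - .] }  — reduce
  I8: { [L → * . L], [L → * . g *], [L → . * L], [L → . * g *] }  — shift
  I9: { [D → * , L .] }  — reduce
  I10: { [L → * L .] }  — reduce
  I11: { [L → * g . *] }  — shift
  I12: { [L → * g * .] }  — reduce

No state contains both a complete item and a shift item.

Answer: No shift-reduce conflicts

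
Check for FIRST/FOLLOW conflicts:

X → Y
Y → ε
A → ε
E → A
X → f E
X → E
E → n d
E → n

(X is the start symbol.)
A FIRST/FOLLOW conflict occurs when a non-terminal N has a nullable alternative N → β (β ⇒* ε) and another alternative N → α with FIRST(α) ∩ FOLLOW(N) ≠ ∅: on such a lookahead the parser cannot decide between expanding α and letting N vanish via β.

Nullable non-terminals: A, E, X, Y.
FIRST sets used below: FIRST(A) = { ε }, FIRST(Y) = { ε }, FIRST(E) = { 'n', ε }
A has a nullable alternative but only one production, so nothing to check.

E: nullable alternative(s) E → A; FOLLOW(E) = { $ }
  E → A: FIRST \ {ε} = { } — this is the only nullable alternative, skip
  E → n d: FIRST \ {ε} = { 'n' } — disjoint from FOLLOW(E)
  E → n: FIRST \ {ε} = { 'n' } — disjoint from FOLLOW(E)

X: nullable alternative(s) X → Y, X → E; FOLLOW(X) = { $ }
  X → Y: FIRST \ {ε} = { } — disjoint from FOLLOW(X)
  X → f E: FIRST \ {ε} = { 'f' } — disjoint from FOLLOW(X)
  X → E: FIRST \ {ε} = { 'n' } — disjoint from FOLLOW(X)
Y has a nullable alternative but only one production, so nothing to check.

No FIRST/FOLLOW conflicts found.

Answer: No FIRST/FOLLOW conflicts.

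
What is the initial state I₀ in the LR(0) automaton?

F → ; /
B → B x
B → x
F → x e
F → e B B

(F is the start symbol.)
{ [F → . ; /], [F → . e B B], [F → . x e], [F' → . F] }

First, augment the grammar with F' → F
I₀ = CLOSURE({ [F' → . F] }):
  [F' → . F] has the dot before F: add [F → . ; /], [F → . x e], [F → . e B B]
No further items can be added.

I₀ = { [F → . ; /], [F → . e B B], [F → . x e], [F' → . F] }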